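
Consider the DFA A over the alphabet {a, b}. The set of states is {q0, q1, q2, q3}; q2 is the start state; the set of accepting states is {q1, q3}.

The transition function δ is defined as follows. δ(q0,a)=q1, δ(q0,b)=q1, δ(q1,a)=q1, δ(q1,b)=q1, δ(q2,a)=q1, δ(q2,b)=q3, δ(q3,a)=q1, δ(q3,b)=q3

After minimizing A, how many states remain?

First remove the unreachable states {q0}; 3 states remain.
P0 = {q1,q3} | {q2}.
No further refinement is possible. Final partition (2 blocks): {q1,q3} | {q2}.

2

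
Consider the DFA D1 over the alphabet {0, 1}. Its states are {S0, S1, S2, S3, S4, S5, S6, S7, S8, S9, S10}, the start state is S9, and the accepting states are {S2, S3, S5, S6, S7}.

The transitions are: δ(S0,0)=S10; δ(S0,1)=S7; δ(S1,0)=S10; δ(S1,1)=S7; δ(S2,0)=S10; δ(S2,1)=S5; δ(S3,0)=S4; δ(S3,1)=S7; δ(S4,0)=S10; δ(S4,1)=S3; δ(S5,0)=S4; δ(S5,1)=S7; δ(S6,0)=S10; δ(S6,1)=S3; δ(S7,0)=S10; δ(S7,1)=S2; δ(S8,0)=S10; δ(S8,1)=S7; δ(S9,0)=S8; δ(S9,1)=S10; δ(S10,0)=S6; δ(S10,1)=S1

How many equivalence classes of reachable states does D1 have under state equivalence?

Reachable states from the start: {S1,S2,S3,S4,S5,S6,S7,S8,S9,S10}. Unreachable: {S0} — drop them.
Initial partition by acceptance: {S2,S3,S5,S6,S7} | {S1,S4,S8,S9,S10}.
Refine {S1,S4,S8,S9,S10} on symbol 0: members go to different blocks, giving {S1,S4,S8,S9} and {S10}.
On input 0, block {S2,S3,S5,S6,S7} splits into {S2,S6,S7} and {S3,S5}.
Split {S2,S6,S7} by δ(·,1) → {S2,S6} and {S7}.
On input 0, block {S1,S4,S8,S9} splits into {S1,S4,S8} and {S9}.
Split {S1,S4,S8} by δ(·,1) → {S1,S8} and {S4}.
No further refinement is possible. Final partition (7 blocks): {S2,S6} | {S1,S8} | {S10} | {S3,S5} | {S7} | {S9} | {S4}.

7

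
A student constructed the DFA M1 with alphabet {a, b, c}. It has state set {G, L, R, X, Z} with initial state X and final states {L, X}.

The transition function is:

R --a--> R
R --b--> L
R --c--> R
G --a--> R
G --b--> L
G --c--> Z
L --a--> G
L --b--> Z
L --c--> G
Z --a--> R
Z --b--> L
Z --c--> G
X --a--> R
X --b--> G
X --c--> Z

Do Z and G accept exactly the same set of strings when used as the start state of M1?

Yes

P0 = {L,X} | {G,R,Z}.
Stable partition: {L,X} | {G,R,Z} — 2 equivalence classes.
Z and G lie in the same block of the stable partition, so they are equivalent — no string distinguishes them.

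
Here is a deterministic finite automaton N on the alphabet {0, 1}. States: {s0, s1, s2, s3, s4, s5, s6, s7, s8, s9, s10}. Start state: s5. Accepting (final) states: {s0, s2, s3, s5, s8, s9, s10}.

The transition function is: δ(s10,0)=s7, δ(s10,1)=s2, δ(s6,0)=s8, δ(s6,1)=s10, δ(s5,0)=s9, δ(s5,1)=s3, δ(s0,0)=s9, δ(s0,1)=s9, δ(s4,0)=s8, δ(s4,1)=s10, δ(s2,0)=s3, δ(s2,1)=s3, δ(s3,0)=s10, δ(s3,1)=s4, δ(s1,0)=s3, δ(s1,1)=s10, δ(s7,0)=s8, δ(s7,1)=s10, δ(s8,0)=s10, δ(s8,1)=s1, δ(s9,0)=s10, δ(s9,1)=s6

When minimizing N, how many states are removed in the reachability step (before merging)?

BFS from s5 reaches {s1, s2, s3, s4, s5, s6, s7, s8, s9, s10}; the 1 state(s) s0 are never visited.

1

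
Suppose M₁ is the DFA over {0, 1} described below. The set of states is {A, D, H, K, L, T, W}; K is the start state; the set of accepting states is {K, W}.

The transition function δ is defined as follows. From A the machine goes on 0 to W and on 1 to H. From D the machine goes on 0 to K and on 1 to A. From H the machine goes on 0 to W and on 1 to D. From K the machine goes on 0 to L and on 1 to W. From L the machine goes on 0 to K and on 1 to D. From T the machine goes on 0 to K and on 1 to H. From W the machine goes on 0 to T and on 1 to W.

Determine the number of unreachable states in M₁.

Every one of the 7 states is reachable from K.

0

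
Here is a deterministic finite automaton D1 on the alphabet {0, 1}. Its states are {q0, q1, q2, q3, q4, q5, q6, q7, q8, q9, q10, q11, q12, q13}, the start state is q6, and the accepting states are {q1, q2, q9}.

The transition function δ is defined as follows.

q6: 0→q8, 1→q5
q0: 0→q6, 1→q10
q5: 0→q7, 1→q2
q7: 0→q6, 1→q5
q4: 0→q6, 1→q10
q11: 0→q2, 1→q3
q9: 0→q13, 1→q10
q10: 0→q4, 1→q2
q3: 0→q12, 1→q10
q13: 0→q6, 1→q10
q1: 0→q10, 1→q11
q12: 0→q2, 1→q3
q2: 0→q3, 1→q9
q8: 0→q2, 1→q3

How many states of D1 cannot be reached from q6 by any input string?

3

No path from q6 leads to q0, q1, q11; the other 11 states are all reachable.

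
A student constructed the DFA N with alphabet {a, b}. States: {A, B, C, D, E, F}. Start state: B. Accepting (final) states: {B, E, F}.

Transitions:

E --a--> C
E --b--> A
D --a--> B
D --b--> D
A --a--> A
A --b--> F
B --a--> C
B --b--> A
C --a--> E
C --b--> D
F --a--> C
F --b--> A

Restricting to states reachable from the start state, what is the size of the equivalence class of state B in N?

3

Every state is reachable, so we keep all 6.
Initial partition by acceptance: {B,E,F} | {A,C,D}.
On input a, block {A,C,D} splits into {C,D} and {A}.
Stable partition: {B,E,F} | {C,D} | {A} — 3 equivalence classes.
State B belongs to the block {B,E,F}, which has 3 states.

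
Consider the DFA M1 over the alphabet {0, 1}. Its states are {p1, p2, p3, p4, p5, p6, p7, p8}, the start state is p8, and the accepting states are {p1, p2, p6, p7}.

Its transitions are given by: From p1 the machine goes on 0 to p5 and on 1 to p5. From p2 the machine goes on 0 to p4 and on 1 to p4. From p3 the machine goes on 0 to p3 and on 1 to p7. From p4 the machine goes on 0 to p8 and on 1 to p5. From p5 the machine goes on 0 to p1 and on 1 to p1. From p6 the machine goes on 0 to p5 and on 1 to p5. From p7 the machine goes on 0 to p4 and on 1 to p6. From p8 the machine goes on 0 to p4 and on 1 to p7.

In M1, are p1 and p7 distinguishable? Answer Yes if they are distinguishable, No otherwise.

Reachable states from the start: {p1,p4,p5,p6,p7,p8}. Unreachable: {p2,p3} — drop them.
Initial partition by acceptance: {p1,p6,p7} | {p4,p5,p8}.
Split {p1,p6,p7} by δ(·,1) → {p1,p6} and {p7}.
Split {p4,p5,p8} by δ(·,0) → {p4,p8} and {p5}.
On input 1, block {p4,p8} splits into {p4} and {p8}.
No further refinement is possible. Final partition (5 blocks): {p1,p6} | {p4} | {p7} | {p5} | {p8}.
p1 and p7 end up in different blocks, so they are distinguishable. For instance, the string '1' is accepted from only p7.

Yes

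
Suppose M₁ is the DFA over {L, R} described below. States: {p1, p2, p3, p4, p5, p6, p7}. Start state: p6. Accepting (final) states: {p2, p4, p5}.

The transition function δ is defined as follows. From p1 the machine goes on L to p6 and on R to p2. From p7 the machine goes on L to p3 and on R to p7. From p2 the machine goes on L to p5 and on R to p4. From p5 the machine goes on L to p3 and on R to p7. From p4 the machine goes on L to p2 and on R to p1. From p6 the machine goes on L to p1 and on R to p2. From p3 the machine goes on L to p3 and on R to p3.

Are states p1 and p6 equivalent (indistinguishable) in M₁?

Initial partition by acceptance: {p2,p4,p5} | {p1,p3,p6,p7}.
Split {p2,p4,p5} by δ(·,L) → {p2,p4} and {p5}.
Refine {p2,p4} on symbol L: members go to different blocks, giving {p2} and {p4}.
On input R, block {p1,p3,p6,p7} splits into {p1,p6} and {p3,p7}.
Stable partition: {p2} | {p1,p6} | {p5} | {p4} | {p3,p7} — 5 equivalence classes.
p1 and p6 lie in the same block of the stable partition, so they are equivalent — no string distinguishes them.

Yes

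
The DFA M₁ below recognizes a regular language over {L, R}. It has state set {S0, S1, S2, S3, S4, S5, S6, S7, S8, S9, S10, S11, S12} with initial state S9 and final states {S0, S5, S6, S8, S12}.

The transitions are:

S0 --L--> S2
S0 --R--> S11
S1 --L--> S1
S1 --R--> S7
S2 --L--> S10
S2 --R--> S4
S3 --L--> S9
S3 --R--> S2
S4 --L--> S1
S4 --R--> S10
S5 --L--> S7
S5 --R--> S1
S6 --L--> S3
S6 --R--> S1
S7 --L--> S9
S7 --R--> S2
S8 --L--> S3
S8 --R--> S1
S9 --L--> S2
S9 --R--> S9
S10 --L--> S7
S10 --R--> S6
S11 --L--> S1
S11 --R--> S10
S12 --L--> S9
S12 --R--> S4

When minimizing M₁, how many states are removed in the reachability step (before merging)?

5

BFS from S9 reaches {S1, S2, S3, S4, S6, S7, S9, S10}; the 5 state(s) S0, S5, S8, S11, S12 are never visited.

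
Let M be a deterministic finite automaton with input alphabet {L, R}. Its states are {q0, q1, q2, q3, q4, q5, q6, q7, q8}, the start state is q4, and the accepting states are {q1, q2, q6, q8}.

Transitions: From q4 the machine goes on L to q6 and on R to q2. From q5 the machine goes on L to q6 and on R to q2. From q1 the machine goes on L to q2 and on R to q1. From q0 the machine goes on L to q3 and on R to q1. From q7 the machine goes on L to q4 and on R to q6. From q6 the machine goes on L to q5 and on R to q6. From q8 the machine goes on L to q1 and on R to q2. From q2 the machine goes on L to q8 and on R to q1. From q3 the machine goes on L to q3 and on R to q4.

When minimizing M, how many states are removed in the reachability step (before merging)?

3

Starting at q4 and following transitions, the reachable set is {q1, q2, q4, q5, q6, q8}. That leaves q0, q3, q7 unreachable — 3 in total.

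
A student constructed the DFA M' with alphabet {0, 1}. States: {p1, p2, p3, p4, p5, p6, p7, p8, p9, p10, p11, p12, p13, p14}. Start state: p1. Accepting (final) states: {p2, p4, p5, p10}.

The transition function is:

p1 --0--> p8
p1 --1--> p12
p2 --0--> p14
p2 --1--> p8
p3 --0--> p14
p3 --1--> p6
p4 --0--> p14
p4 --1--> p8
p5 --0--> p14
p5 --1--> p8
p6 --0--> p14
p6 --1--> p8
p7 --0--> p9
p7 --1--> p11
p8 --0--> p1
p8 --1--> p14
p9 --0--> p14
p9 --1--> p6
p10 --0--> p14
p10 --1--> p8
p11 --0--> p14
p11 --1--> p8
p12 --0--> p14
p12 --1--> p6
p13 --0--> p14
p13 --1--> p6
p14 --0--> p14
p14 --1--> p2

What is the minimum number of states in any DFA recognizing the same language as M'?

6

Reachable states from the start: {p1,p2,p6,p8,p12,p14}. Unreachable: {p3,p4,p5,p7,p9,p10,p11,p13} — drop them.
P0 = {p2} | {p1,p6,p8,p12,p14}.
Refine {p1,p6,p8,p12,p14} on symbol 1: members go to different blocks, giving {p1,p6,p8,p12} and {p14}.
Refine {p1,p6,p8,p12} on symbol 0: members go to different blocks, giving {p1,p8} and {p6,p12}.
On input 1, block {p1,p8} splits into {p1} and {p8}.
Refine {p6,p12} on symbol 1: members go to different blocks, giving {p6} and {p12}.
Stable partition: {p2} | {p1} | {p14} | {p6} | {p8} | {p12} — 6 equivalence classes.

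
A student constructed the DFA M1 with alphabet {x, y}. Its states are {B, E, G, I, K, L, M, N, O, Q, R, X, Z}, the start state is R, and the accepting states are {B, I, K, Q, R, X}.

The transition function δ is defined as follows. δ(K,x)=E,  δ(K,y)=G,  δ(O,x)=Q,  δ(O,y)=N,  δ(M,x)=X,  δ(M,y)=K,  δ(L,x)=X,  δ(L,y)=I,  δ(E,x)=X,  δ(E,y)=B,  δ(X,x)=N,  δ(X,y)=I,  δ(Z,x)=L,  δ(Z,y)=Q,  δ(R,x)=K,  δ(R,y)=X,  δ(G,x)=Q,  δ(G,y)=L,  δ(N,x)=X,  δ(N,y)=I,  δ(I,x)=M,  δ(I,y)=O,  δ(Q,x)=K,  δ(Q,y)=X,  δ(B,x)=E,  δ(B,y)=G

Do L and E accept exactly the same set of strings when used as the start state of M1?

Yes

First remove the unreachable states {Z}; 12 states remain.
Start with accepting vs non-accepting: {B,I,K,Q,R,X} | {E,G,L,M,N,O}.
On input x, block {B,I,K,Q,R,X} splits into {B,I,K,X} and {Q,R}.
On input y, block {B,I,K,X} splits into {B,I,K} and {X}.
Split {E,G,L,M,N,O} by δ(·,x) → {E,L,M,N} and {G,O}.
No further refinement is possible. Final partition (5 blocks): {B,I,K} | {E,L,M,N} | {Q,R} | {X} | {G,O}.
L and E lie in the same block of the stable partition, so they are equivalent — no string distinguishes them.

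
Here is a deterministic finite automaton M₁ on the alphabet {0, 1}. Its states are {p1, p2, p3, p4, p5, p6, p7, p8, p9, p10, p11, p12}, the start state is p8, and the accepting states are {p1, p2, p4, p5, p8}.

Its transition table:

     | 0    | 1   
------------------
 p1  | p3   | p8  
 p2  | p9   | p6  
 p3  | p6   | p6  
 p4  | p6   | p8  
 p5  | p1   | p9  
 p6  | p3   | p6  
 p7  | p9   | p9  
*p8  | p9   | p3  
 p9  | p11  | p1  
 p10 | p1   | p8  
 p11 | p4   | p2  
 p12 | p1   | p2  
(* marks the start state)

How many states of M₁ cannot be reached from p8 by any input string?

No path from p8 leads to p5, p7, p10, p12; the other 8 states are all reachable.

4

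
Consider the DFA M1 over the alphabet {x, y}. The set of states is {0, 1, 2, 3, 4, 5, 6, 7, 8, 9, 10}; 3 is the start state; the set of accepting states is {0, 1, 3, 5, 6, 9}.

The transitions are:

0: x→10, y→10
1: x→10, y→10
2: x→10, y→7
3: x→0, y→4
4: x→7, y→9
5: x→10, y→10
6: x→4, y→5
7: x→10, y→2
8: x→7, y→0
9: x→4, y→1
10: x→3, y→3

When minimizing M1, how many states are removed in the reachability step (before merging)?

BFS from 3 reaches {0, 1, 2, 3, 4, 7, 9, 10}; the 3 state(s) 5, 6, 8 are never visited.

3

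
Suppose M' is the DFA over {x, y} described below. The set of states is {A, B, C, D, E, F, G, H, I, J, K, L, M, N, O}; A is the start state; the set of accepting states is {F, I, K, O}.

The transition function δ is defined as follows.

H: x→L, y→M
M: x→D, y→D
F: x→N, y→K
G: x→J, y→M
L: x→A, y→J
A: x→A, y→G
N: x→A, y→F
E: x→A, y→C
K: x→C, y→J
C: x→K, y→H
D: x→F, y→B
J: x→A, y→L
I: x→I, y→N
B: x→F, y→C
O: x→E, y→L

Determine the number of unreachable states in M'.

BFS from A reaches {A, B, C, D, F, G, H, J, K, L, M, N}; the 3 state(s) E, I, O are never visited.

3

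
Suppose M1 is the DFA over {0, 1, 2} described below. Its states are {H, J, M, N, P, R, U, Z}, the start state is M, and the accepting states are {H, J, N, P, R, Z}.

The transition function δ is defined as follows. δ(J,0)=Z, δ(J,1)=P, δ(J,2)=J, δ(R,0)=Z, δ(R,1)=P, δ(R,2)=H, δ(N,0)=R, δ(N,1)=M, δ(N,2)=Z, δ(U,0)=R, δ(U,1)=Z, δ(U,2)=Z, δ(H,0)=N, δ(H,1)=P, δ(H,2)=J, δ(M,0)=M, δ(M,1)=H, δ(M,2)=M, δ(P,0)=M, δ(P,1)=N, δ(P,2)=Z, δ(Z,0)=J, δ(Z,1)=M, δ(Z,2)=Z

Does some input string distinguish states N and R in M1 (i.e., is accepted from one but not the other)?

Reachable states from the start: {H,J,M,N,P,R,Z}. Unreachable: {U} — drop them.
Initial partition by acceptance: {H,J,N,P,R,Z} | {M}.
Refine {H,J,N,P,R,Z} on symbol 0: members go to different blocks, giving {H,J,N,R,Z} and {P}.
Split {H,J,N,R,Z} by δ(·,1) → {H,J,R} and {N,Z}.
No further refinement is possible. Final partition (4 blocks): {H,J,R} | {M} | {P} | {N,Z}.
N and R end up in different blocks, so they are distinguishable. For instance, the string '1' is accepted from only R.

Yes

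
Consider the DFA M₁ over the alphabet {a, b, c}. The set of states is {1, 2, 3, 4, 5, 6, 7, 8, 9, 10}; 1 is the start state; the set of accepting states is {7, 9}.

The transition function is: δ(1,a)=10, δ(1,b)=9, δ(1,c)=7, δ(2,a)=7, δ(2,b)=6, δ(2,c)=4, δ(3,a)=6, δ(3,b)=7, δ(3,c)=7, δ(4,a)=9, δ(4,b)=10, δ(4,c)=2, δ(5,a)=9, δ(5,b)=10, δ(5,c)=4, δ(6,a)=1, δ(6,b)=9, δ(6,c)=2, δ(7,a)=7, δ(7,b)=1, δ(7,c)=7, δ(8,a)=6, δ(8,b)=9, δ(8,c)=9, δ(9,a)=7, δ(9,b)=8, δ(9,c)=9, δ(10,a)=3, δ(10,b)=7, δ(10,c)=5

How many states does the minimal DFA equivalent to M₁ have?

4

All states are reachable from the start state.
P0 = {7,9} | {1,2,3,4,5,6,8,10}.
On input a, block {1,2,3,4,5,6,8,10} splits into {1,3,6,8,10} and {2,4,5}.
On input c, block {1,3,6,8,10} splits into {1,3,8} and {6,10}.
The partition is now stable with 4 blocks: {7,9} | {1,3,8} | {2,4,5} | {6,10}.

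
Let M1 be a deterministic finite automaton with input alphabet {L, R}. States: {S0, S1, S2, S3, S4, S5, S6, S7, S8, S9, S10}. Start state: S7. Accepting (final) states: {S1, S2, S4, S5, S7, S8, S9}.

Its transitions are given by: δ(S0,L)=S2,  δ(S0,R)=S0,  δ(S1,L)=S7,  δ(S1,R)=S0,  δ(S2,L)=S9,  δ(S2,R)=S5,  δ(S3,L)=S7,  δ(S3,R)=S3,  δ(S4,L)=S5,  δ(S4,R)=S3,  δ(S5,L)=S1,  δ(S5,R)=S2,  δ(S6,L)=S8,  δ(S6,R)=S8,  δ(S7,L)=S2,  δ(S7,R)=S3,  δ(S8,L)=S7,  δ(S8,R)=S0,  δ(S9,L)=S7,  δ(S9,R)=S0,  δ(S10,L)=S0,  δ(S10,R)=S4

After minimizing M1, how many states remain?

5

States {S4,S6,S8,S10} cannot be reached from the start state, so discard them.
Initial partition by acceptance: {S1,S2,S5,S7,S9} | {S0,S3}.
Split {S1,S2,S5,S7,S9} by δ(·,R) → {S1,S7,S9} and {S2,S5}.
On input L, block {S1,S7,S9} splits into {S1,S9} and {S7}.
Refine {S0,S3} on symbol L: members go to different blocks, giving {S0} and {S3}.
The partition is now stable with 5 blocks: {S1,S9} | {S0} | {S2,S5} | {S7} | {S3}.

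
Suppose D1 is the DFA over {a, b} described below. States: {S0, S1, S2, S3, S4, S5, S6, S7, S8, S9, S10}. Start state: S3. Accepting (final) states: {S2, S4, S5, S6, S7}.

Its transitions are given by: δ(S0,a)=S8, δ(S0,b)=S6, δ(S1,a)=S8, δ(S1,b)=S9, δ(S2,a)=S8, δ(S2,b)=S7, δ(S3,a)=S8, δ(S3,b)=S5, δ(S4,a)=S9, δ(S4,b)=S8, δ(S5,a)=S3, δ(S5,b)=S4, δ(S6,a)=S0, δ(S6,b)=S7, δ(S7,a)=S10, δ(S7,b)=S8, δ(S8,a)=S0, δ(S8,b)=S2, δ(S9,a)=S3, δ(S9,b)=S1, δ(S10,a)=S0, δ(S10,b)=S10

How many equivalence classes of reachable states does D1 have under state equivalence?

4

Every state is reachable, so we keep all 11.
Initial partition by acceptance: {S2,S4,S5,S6,S7} | {S0,S1,S3,S8,S9,S10}.
Refine {S2,S4,S5,S6,S7} on symbol b: members go to different blocks, giving {S2,S5,S6} and {S4,S7}.
Refine {S0,S1,S3,S8,S9,S10} on symbol b: members go to different blocks, giving {S0,S3,S8} and {S1,S9,S10}.
Stable partition: {S2,S5,S6} | {S0,S3,S8} | {S4,S7} | {S1,S9,S10} — 4 equivalence classes.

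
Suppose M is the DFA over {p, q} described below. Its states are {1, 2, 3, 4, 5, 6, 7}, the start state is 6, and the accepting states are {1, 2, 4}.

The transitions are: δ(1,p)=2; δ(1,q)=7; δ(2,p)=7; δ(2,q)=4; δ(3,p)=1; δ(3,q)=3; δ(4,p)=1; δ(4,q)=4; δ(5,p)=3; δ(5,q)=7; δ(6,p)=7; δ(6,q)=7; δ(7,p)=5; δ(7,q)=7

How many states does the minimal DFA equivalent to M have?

All states are reachable from the start state.
Start with accepting vs non-accepting: {1,2,4} | {3,5,6,7}.
Split {1,2,4} by δ(·,p) → {1,4} and {2}.
Split {1,4} by δ(·,p) → {1} and {4}.
Refine {3,5,6,7} on symbol p: members go to different blocks, giving {5,6,7} and {3}.
Split {5,6,7} by δ(·,p) → {6,7} and {5}.
On input p, block {6,7} splits into {6} and {7}.
No further refinement is possible. Final partition (7 blocks): {1} | {6} | {2} | {4} | {3} | {5} | {7}.

7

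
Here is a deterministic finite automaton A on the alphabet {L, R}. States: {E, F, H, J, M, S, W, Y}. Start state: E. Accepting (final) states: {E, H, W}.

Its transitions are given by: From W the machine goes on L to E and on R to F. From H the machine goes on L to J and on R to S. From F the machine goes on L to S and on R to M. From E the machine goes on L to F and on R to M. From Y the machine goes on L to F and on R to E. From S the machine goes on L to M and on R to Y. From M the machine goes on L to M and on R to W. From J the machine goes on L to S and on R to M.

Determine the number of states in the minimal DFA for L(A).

States {H,J} cannot be reached from the start state, so discard them.
P0 = {E,W} | {F,M,S,Y}.
Refine {E,W} on symbol L: members go to different blocks, giving {W} and {E}.
Refine {F,M,S,Y} on symbol R: members go to different blocks, giving {F,S} and {Y} and {M}.
Split {F,S} by δ(·,L) → {S} and {F}.
No further refinement is possible. Final partition (6 blocks): {W} | {S} | {E} | {Y} | {M} | {F}.

6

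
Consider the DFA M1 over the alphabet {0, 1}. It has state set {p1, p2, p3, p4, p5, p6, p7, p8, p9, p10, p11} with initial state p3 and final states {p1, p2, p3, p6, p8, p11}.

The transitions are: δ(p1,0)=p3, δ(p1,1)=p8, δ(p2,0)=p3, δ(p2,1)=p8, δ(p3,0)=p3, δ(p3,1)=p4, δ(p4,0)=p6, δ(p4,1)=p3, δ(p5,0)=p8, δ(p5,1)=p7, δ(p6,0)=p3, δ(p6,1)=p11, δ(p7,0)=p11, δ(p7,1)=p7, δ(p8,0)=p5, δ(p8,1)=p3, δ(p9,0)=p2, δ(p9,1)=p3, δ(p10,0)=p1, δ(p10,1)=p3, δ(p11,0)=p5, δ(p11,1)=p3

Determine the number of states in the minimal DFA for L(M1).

5

First remove the unreachable states {p1,p2,p9,p10}; 7 states remain.
Start with accepting vs non-accepting: {p3,p6,p8,p11} | {p4,p5,p7}.
Refine {p3,p6,p8,p11} on symbol 0: members go to different blocks, giving {p3,p6} and {p8,p11}.
Refine {p3,p6} on symbol 1: members go to different blocks, giving {p3} and {p6}.
Refine {p4,p5,p7} on symbol 0: members go to different blocks, giving {p5,p7} and {p4}.
The partition is now stable with 5 blocks: {p3} | {p5,p7} | {p8,p11} | {p6} | {p4}.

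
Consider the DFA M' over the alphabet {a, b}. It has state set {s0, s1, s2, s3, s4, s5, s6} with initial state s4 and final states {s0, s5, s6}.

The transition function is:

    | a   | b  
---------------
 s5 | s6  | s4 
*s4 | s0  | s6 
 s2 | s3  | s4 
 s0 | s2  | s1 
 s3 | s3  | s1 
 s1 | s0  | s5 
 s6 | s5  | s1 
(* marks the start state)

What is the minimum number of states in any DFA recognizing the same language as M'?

4

Initial partition by acceptance: {s0,s5,s6} | {s1,s2,s3,s4}.
Split {s0,s5,s6} by δ(·,a) → {s5,s6} and {s0}.
Split {s1,s2,s3,s4} by δ(·,a) → {s1,s4} and {s2,s3}.
The partition is now stable with 4 blocks: {s5,s6} | {s1,s4} | {s0} | {s2,s3}.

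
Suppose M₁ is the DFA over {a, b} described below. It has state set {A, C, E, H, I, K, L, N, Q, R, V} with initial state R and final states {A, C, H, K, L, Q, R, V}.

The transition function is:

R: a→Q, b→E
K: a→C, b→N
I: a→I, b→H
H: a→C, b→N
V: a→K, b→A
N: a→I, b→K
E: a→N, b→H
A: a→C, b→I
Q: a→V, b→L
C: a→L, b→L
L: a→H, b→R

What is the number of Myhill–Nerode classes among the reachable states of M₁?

4

Initial partition by acceptance: {A,C,H,K,L,Q,R,V} | {E,I,N}.
On input b, block {A,C,H,K,L,Q,R,V} splits into {A,H,K,R} and {C,L,Q,V}.
Refine {C,L,Q,V} on symbol a: members go to different blocks, giving {C,Q} and {L,V}.
The partition is now stable with 4 blocks: {A,H,K,R} | {E,I,N} | {C,Q} | {L,V}.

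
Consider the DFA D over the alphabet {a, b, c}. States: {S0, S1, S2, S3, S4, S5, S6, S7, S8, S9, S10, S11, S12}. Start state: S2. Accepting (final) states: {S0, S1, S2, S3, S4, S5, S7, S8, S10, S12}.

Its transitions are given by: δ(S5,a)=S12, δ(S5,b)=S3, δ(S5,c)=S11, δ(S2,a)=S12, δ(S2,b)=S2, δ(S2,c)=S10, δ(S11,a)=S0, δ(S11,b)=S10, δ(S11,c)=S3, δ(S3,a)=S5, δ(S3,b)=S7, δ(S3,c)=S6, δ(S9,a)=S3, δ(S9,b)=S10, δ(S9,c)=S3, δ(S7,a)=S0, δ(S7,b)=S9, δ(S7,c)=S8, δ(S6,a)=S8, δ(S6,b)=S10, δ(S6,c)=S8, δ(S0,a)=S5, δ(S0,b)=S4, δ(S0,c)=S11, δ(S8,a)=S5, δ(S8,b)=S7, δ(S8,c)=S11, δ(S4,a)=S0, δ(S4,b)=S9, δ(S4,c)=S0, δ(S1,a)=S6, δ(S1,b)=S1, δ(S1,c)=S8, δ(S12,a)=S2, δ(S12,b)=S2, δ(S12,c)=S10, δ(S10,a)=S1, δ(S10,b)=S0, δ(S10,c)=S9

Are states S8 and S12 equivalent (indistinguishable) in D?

Every state is reachable, so we keep all 13.
P0 = {S0,S1,S2,S3,S4,S5,S7,S8,S10,S12} | {S6,S9,S11}.
Split {S0,S1,S2,S3,S4,S5,S7,S8,S10,S12} by δ(·,a) → {S0,S2,S3,S4,S5,S7,S8,S10,S12} and {S1}.
Refine {S0,S2,S3,S4,S5,S7,S8,S10,S12} on symbol a: members go to different blocks, giving {S0,S2,S3,S4,S5,S7,S8,S12} and {S10}.
Split {S0,S2,S3,S4,S5,S7,S8,S12} by δ(·,b) → {S0,S2,S3,S5,S8,S12} and {S4,S7}.
Refine {S0,S2,S3,S5,S8,S12} on symbol b: members go to different blocks, giving {S0,S3,S8} and {S2,S5,S12}.
Split {S2,S5,S12} by δ(·,b) → {S2,S12} and {S5}.
The partition is now stable with 7 blocks: {S0,S3,S8} | {S6,S9,S11} | {S1} | {S10} | {S4,S7} | {S2,S12} | {S5}.
S8 and S12 end up in different blocks, so they are distinguishable. For instance, the string 'c' is accepted from only S12.

No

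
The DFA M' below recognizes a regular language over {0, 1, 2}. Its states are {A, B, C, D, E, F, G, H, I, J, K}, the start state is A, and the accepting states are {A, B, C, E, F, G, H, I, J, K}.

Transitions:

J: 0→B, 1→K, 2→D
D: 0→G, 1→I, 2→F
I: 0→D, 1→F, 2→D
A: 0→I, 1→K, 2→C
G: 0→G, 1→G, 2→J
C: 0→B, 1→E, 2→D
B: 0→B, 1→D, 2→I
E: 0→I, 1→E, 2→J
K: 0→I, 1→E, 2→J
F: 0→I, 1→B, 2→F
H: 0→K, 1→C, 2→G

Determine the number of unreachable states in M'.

1

BFS from A reaches {A, B, C, D, E, F, G, I, J, K}; the 1 state(s) H are never visited.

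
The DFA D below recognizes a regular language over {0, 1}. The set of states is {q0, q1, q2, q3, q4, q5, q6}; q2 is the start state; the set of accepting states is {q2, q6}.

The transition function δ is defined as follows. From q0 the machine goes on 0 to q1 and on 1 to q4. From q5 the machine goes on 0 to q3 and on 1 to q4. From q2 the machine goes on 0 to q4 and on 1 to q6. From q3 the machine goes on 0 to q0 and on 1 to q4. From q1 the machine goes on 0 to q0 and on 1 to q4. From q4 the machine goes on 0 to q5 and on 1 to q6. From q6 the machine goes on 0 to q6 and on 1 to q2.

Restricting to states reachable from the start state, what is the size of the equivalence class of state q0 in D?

Start with accepting vs non-accepting: {q2,q6} | {q0,q1,q3,q4,q5}.
Refine {q2,q6} on symbol 0: members go to different blocks, giving {q2} and {q6}.
Refine {q0,q1,q3,q4,q5} on symbol 1: members go to different blocks, giving {q0,q1,q3,q5} and {q4}.
The partition is now stable with 4 blocks: {q2} | {q0,q1,q3,q5} | {q6} | {q4}.
The equivalence class containing q0 is {q0,q1,q3,q5}, of size 4.

4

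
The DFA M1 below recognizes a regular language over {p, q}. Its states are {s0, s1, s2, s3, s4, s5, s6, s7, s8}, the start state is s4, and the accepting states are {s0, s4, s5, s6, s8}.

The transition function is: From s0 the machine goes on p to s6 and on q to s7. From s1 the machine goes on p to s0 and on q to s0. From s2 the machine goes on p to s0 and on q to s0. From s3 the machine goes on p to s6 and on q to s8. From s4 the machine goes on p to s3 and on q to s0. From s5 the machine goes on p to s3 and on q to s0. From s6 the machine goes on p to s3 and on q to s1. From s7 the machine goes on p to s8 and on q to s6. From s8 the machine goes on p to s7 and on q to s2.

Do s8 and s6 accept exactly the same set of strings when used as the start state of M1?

Yes

First remove the unreachable states {s5}; 8 states remain.
P0 = {s0,s4,s6,s8} | {s1,s2,s3,s7}.
Refine {s0,s4,s6,s8} on symbol p: members go to different blocks, giving {s4,s6,s8} and {s0}.
Refine {s4,s6,s8} on symbol q: members go to different blocks, giving {s6,s8} and {s4}.
On input p, block {s1,s2,s3,s7} splits into {s1,s2} and {s3,s7}.
Stable partition: {s6,s8} | {s1,s2} | {s0} | {s4} | {s3,s7} — 5 equivalence classes.
s8 and s6 lie in the same block of the stable partition, so they are equivalent — no string distinguishes them.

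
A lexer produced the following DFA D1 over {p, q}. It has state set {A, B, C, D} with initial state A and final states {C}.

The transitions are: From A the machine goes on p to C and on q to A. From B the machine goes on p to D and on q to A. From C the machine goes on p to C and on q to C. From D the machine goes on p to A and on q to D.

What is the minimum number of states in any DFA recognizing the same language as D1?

2

First remove the unreachable states {B,D}; 2 states remain.
P0 = {C} | {A}.
No further refinement is possible. Final partition (2 blocks): {C} | {A}.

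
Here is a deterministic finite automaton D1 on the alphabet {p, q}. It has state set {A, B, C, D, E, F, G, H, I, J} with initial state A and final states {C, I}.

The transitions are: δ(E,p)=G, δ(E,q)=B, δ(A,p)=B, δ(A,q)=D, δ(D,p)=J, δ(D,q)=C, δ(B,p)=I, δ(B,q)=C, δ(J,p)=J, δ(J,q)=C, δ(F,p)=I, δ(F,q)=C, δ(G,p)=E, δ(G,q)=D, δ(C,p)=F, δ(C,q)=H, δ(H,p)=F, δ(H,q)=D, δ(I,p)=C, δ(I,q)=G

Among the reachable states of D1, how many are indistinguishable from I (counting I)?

1

All states are reachable from the start state.
Start with accepting vs non-accepting: {C,I} | {A,B,D,E,F,G,H,J}.
On input p, block {C,I} splits into {C} and {I}.
On input p, block {A,B,D,E,F,G,H,J} splits into {A,D,E,G,H,J} and {B,F}.
Split {A,D,E,G,H,J} by δ(·,p) → {D,E,G,J} and {A,H}.
Refine {D,E,G,J} on symbol q: members go to different blocks, giving {D,J} and {E} and {G}.
Stable partition: {C} | {D,J} | {I} | {B,F} | {A,H} | {E} | {G} — 7 equivalence classes.
State I belongs to the block {I}, which has 1 states.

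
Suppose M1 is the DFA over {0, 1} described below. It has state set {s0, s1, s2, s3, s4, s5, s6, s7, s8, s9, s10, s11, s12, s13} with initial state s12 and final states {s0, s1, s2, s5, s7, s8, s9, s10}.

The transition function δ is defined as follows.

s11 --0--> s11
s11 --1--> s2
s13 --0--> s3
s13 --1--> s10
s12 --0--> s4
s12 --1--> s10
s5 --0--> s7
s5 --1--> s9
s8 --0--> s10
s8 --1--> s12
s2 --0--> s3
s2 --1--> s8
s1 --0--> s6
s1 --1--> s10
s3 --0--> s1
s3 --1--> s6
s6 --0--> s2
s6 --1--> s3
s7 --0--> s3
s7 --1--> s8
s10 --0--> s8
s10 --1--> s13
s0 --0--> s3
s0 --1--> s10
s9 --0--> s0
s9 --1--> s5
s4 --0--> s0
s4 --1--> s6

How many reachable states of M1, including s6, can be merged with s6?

3

First remove the unreachable states {s5,s7,s9,s11}; 10 states remain.
P0 = {s0,s1,s2,s8,s10} | {s3,s4,s6,s12,s13}.
Split {s0,s1,s2,s8,s10} by δ(·,0) → {s0,s1,s2} and {s8,s10}.
On input 0, block {s3,s4,s6,s12,s13} splits into {s3,s4,s6} and {s12,s13}.
No further refinement is possible. Final partition (4 blocks): {s0,s1,s2} | {s3,s4,s6} | {s8,s10} | {s12,s13}.
The equivalence class containing s6 is {s3,s4,s6}, of size 3.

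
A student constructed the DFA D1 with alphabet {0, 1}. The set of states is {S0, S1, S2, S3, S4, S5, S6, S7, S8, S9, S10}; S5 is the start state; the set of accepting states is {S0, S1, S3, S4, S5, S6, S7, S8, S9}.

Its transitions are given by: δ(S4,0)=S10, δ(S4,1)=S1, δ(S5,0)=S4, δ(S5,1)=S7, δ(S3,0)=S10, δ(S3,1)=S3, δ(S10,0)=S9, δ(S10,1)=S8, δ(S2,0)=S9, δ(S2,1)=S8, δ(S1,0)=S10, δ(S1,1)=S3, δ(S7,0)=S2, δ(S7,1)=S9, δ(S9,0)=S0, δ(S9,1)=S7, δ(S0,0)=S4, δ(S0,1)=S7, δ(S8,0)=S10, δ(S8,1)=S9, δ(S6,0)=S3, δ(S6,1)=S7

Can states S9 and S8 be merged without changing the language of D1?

Reachable states from the start: {S0,S1,S2,S3,S4,S5,S7,S8,S9,S10}. Unreachable: {S6} — drop them.
Start with accepting vs non-accepting: {S0,S1,S3,S4,S5,S7,S8,S9} | {S2,S10}.
Split {S0,S1,S3,S4,S5,S7,S8,S9} by δ(·,0) → {S1,S3,S4,S7,S8} and {S0,S5,S9}.
Split {S1,S3,S4,S7,S8} by δ(·,1) → {S1,S3,S4} and {S7,S8}.
On input 0, block {S0,S5,S9} splits into {S0,S5} and {S9}.
Stable partition: {S1,S3,S4} | {S2,S10} | {S0,S5} | {S7,S8} | {S9} — 5 equivalence classes.
S9 and S8 end up in different blocks, so they are distinguishable. For instance, the string '0' is accepted from only S9.

No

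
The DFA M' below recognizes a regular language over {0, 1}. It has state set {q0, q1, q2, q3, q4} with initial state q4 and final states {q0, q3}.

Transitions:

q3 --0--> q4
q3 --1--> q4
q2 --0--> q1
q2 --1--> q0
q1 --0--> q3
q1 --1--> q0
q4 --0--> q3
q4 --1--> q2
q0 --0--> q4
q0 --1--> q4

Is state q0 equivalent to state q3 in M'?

Every state is reachable, so we keep all 5.
Initial partition by acceptance: {q0,q3} | {q1,q2,q4}.
Split {q1,q2,q4} by δ(·,0) → {q1,q4} and {q2}.
Refine {q1,q4} on symbol 1: members go to different blocks, giving {q1} and {q4}.
Stable partition: {q0,q3} | {q1} | {q2} | {q4} — 4 equivalence classes.
q0 and q3 lie in the same block of the stable partition, so they are equivalent — no string distinguishes them.

Yes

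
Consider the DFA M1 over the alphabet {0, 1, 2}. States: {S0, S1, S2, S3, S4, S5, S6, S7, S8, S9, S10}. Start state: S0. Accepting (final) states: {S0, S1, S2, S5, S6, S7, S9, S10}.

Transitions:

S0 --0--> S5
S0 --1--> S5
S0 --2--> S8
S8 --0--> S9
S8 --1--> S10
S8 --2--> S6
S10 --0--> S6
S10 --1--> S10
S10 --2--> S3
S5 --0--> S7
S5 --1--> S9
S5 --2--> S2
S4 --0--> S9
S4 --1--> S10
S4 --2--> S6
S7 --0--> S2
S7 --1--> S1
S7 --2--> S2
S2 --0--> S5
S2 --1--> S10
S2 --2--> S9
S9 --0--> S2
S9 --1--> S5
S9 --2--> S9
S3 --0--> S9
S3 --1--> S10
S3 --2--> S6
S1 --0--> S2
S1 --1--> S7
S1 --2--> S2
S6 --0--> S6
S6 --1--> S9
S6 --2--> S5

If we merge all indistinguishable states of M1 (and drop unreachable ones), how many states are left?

First remove the unreachable states {S4}; 10 states remain.
Initial partition by acceptance: {S0,S1,S2,S5,S6,S7,S9,S10} | {S3,S8}.
On input 2, block {S0,S1,S2,S5,S6,S7,S9,S10} splits into {S1,S2,S5,S6,S7,S9} and {S0,S10}.
Split {S1,S2,S5,S6,S7,S9} by δ(·,1) → {S1,S5,S6,S7,S9} and {S2}.
Refine {S1,S5,S6,S7,S9} on symbol 0: members go to different blocks, giving {S1,S7,S9} and {S5,S6}.
Refine {S1,S7,S9} on symbol 1: members go to different blocks, giving {S1,S7} and {S9}.
Refine {S0,S10} on symbol 1: members go to different blocks, giving {S0} and {S10}.
Refine {S5,S6} on symbol 0: members go to different blocks, giving {S5} and {S6}.
The partition is now stable with 8 blocks: {S1,S7} | {S3,S8} | {S0} | {S2} | {S5} | {S9} | {S10} | {S6}.

8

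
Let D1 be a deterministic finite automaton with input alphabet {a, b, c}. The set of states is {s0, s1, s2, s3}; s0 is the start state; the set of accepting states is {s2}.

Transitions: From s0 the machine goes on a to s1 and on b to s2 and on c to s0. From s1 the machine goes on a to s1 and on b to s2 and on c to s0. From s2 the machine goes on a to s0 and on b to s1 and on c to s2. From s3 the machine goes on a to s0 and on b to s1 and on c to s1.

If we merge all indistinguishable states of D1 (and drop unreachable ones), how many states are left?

States {s3} cannot be reached from the start state, so discard them.
Initial partition by acceptance: {s2} | {s0,s1}.
The partition is now stable with 2 blocks: {s2} | {s0,s1}.

2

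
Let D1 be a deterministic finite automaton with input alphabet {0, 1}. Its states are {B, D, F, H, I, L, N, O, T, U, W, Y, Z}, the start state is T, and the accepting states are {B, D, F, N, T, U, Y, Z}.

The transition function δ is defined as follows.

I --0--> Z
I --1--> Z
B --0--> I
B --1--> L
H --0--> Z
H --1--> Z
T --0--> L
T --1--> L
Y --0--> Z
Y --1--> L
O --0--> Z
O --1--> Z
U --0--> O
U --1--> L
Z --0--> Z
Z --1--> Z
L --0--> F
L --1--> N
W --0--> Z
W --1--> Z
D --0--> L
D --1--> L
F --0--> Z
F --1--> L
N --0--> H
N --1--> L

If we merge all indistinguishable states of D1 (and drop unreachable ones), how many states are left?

6

Reachable states from the start: {F,H,L,N,T,Z}. Unreachable: {B,D,I,O,U,W,Y} — drop them.
P0 = {F,N,T,Z} | {H,L}.
Split {F,N,T,Z} by δ(·,0) → {F,Z} and {N,T}.
Refine {F,Z} on symbol 1: members go to different blocks, giving {F} and {Z}.
Split {H,L} by δ(·,0) → {L} and {H}.
Split {N,T} by δ(·,0) → {T} and {N}.
Stable partition: {F} | {L} | {T} | {Z} | {H} | {N} — 6 equivalence classes.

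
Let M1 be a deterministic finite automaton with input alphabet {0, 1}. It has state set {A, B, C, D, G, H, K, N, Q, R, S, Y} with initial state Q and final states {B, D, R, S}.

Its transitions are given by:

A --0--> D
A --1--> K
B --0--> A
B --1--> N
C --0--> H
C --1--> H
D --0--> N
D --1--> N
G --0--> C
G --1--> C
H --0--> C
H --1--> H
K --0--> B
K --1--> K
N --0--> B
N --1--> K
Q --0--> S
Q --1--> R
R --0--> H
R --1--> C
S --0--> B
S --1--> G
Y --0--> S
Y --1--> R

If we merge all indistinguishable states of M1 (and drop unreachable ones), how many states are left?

6

First remove the unreachable states {Y}; 11 states remain.
Initial partition by acceptance: {B,D,R,S} | {A,C,G,H,K,N,Q}.
Refine {B,D,R,S} on symbol 0: members go to different blocks, giving {B,D,R} and {S}.
On input 0, block {A,C,G,H,K,N,Q} splits into {A,K,N} and {C,G,H} and {Q}.
Split {B,D,R} by δ(·,0) → {B,D} and {R}.
Stable partition: {B,D} | {A,K,N} | {S} | {C,G,H} | {Q} | {R} — 6 equivalence classes.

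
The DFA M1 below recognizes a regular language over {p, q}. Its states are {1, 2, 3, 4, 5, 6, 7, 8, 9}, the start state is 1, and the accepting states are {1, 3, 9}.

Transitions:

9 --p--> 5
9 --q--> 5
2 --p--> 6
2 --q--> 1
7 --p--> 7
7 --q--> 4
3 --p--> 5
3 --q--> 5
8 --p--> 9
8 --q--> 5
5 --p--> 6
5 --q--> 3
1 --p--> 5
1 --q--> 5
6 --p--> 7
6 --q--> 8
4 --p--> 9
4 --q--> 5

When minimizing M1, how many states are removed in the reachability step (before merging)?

1

No path from 1 leads to 2; the other 8 states are all reachable.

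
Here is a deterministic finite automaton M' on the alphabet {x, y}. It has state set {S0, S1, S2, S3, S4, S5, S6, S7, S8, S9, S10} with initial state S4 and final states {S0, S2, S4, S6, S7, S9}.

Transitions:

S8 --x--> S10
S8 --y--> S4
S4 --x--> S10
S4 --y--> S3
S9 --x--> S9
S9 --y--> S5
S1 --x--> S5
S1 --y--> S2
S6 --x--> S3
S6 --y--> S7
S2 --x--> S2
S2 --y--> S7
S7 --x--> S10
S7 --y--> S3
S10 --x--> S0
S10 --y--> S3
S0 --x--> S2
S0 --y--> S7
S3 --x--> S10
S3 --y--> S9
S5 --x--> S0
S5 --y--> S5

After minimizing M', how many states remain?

6

Reachable states from the start: {S0,S2,S3,S4,S5,S7,S9,S10}. Unreachable: {S1,S6,S8} — drop them.
Start with accepting vs non-accepting: {S0,S2,S4,S7,S9} | {S3,S5,S10}.
Refine {S0,S2,S4,S7,S9} on symbol x: members go to different blocks, giving {S0,S2,S9} and {S4,S7}.
Refine {S0,S2,S9} on symbol y: members go to different blocks, giving {S0,S2} and {S9}.
Split {S3,S5,S10} by δ(·,x) → {S5,S10} and {S3}.
Split {S5,S10} by δ(·,y) → {S5} and {S10}.
Stable partition: {S0,S2} | {S5} | {S4,S7} | {S9} | {S3} | {S10} — 6 equivalence classes.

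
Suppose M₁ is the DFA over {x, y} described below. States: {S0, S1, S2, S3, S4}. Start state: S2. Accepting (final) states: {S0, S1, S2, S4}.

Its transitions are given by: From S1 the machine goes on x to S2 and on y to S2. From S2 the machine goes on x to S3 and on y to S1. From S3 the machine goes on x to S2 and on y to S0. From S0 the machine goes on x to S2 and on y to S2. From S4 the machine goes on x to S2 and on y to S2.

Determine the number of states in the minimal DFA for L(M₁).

Reachable states from the start: {S0,S1,S2,S3}. Unreachable: {S4} — drop them.
Start with accepting vs non-accepting: {S0,S1,S2} | {S3}.
Refine {S0,S1,S2} on symbol x: members go to different blocks, giving {S0,S1} and {S2}.
The partition is now stable with 3 blocks: {S0,S1} | {S3} | {S2}.

3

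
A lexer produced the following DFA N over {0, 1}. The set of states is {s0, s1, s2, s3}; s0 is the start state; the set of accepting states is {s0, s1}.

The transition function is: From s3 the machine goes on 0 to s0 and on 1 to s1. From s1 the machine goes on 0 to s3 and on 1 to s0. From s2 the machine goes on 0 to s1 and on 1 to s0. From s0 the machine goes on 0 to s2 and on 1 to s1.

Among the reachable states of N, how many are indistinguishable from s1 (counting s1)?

2

Every state is reachable, so we keep all 4.
P0 = {s0,s1} | {s2,s3}.
The partition is now stable with 2 blocks: {s0,s1} | {s2,s3}.
The equivalence class containing s1 is {s0,s1}, of size 2.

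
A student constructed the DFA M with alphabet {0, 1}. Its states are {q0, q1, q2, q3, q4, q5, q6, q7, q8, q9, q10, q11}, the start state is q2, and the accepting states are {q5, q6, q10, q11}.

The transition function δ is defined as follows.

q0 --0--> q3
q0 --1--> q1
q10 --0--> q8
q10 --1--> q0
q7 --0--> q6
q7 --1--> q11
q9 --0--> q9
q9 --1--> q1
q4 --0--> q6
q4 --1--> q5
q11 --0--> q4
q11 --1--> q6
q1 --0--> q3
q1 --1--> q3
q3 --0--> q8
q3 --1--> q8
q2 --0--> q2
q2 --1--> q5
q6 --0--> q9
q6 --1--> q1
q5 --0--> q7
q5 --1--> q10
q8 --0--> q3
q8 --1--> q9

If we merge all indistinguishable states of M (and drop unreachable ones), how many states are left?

P0 = {q5,q6,q10,q11} | {q0,q1,q2,q3,q4,q7,q8,q9}.
Refine {q5,q6,q10,q11} on symbol 1: members go to different blocks, giving {q5,q11} and {q6,q10}.
On input 0, block {q0,q1,q2,q3,q4,q7,q8,q9} splits into {q0,q1,q2,q3,q8,q9} and {q4,q7}.
Split {q0,q1,q2,q3,q8,q9} by δ(·,1) → {q0,q1,q3,q8,q9} and {q2}.
Stable partition: {q5,q11} | {q0,q1,q3,q8,q9} | {q6,q10} | {q4,q7} | {q2} — 5 equivalence classes.

5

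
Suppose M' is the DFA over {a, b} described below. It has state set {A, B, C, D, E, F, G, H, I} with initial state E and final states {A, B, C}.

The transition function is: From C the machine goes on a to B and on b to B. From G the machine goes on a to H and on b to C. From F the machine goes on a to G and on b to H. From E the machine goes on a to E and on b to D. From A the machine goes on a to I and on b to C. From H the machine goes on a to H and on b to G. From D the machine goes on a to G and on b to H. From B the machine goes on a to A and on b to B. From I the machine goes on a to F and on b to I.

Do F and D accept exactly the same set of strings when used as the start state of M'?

All states are reachable from the start state.
Initial partition by acceptance: {A,B,C} | {D,E,F,G,H,I}.
Split {A,B,C} by δ(·,a) → {B,C} and {A}.
On input a, block {B,C} splits into {B} and {C}.
On input b, block {D,E,F,G,H,I} splits into {D,E,F,H,I} and {G}.
Refine {D,E,F,H,I} on symbol a: members go to different blocks, giving {E,H,I} and {D,F}.
On input a, block {E,H,I} splits into {E,H} and {I}.
Split {E,H} by δ(·,b) → {E} and {H}.
Stable partition: {B} | {E} | {A} | {C} | {G} | {D,F} | {I} | {H} — 8 equivalence classes.
F and D lie in the same block of the stable partition, so they are equivalent — no string distinguishes them.

Yes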